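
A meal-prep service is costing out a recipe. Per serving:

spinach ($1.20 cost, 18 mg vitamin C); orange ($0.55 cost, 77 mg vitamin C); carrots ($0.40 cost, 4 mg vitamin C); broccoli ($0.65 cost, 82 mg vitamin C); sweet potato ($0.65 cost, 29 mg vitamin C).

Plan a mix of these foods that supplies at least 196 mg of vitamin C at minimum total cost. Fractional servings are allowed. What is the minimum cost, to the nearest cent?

Cost per mg of vitamin C: orange $0.0071, broccoli $0.0079, sweet potato $0.0224, spinach $0.0667, carrots $0.1000.
With no serving limits, use only orange: 196 mg / 77 mg = 2.545 servings × $0.55 = $1.40.

$1.40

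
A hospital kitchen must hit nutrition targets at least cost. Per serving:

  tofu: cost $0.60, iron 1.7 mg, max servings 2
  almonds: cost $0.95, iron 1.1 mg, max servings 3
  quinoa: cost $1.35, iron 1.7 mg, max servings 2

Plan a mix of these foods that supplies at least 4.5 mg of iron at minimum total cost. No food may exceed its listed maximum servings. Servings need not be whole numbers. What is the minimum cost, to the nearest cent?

Cost per mg of iron: tofu $0.3529, quinoa $0.7941, almonds $0.8636.
Take 2 servings of tofu: +3.4 mg iron for $1.20 (total $1.20, still need 1.1 mg).
Take 0.6471 servings of quinoa: +1.1 mg iron for $0.87 (total $2.07, still need 0.0 mg).
Filling from the cheapest source first is optimal under one linear minimum: $2.07.

$2.07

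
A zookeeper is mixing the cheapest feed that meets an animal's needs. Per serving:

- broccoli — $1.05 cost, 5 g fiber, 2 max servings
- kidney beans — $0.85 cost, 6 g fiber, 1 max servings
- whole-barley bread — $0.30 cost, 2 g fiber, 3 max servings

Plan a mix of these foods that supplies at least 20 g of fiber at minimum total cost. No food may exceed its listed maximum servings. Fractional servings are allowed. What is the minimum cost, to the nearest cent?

$3.43

Cost per g of fiber: kidney beans $0.1417, whole-barley bread $0.1500, broccoli $0.2100.
Take 1 serving of kidney beans: +6.0 g fiber for $0.85 (total $0.85, still need 14.0 g).
Take 3 servings of whole-barley bread: +6.0 g fiber for $0.90 (total $1.75, still need 8.0 g).
Take 1.6 servings of broccoli: +8.0 g fiber for $1.68 (total $3.43, still need 0.0 g).
Filling from the cheapest source first is optimal under one linear minimum: $3.43.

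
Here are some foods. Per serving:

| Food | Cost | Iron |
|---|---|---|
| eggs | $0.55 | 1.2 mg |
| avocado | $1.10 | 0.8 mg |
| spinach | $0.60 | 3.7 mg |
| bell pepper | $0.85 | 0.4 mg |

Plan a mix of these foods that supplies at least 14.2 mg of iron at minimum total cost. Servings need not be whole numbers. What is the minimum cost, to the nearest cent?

Cost per mg of iron: spinach $0.1622, eggs $0.4583, avocado $1.3750, bell pepper $2.1250.
With no serving limits, use only spinach: 14.2 mg / 3.7 mg = 3.838 servings × $0.60 = $2.30.

$2.30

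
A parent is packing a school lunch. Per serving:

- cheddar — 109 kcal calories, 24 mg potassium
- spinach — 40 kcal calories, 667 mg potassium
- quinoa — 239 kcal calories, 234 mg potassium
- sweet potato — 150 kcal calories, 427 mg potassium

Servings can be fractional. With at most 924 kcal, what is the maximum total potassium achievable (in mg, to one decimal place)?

15407.7 mg

Potassium per kcal: spinach 16.68, sweet potato 2.847, quinoa 0.9791, cheddar 0.2202.
With no serving limits, spend the whole calories allowance on spinach: 924 kcal / 40 kcal × 667 mg = 15407.7 mg.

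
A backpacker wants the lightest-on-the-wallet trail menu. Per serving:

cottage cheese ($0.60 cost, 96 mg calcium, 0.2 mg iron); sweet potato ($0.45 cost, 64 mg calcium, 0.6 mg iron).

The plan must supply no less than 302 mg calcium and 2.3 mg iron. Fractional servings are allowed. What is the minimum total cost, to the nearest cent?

Check every corner: each single food scaled to meet both minima, and each pair solved so both constraints bind.
cottage cheese only: max(302/96, 2.3/0.2) = 11.5 servings → $6.90.
sweet potato only: max(302/64, 2.3/0.6) = 4.719 servings → $2.12.
cottage cheese + sweet potato with both tight: 0.7589 servings and 3.58 servings → $2.07.
The minimum over all feasible corners is $2.07.

$2.07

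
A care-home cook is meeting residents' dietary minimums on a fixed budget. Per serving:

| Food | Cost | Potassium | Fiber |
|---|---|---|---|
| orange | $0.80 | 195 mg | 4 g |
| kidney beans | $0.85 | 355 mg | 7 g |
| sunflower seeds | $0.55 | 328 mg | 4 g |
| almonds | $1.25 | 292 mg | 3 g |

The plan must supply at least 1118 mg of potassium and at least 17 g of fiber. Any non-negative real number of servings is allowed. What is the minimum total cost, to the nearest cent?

For a min-cost LP with two ≥-constraints, a basic feasible solution has at most two positive variables.
orange only: max(1118/195, 17/4) = 5.733 servings → $4.59.
kidney beans only: max(1118/355, 17/7) = 3.149 servings → $2.68.
sunflower seeds only: max(1118/328, 17/4) = 4.25 servings → $2.34.
almonds only: max(1118/292, 17/3) = 5.667 servings → $7.08.
orange + kidney beans: intersection lies outside the first quadrant.
orange + sunflower seeds with both tight: 2.075 servings and 2.175 servings → $2.86.
orange + almonds with both tight: 2.762 servings and 1.985 servings → $4.69.
kidney beans + sunflower seeds with both tight: 1.26 servings and 2.045 servings → $2.20.
kidney beans + almonds with both tight: 1.645 servings and 1.829 servings → $3.68.
sunflower seeds + almonds: intersection lies outside the first quadrant.
The minimum over all feasible corners is $2.20.

$2.20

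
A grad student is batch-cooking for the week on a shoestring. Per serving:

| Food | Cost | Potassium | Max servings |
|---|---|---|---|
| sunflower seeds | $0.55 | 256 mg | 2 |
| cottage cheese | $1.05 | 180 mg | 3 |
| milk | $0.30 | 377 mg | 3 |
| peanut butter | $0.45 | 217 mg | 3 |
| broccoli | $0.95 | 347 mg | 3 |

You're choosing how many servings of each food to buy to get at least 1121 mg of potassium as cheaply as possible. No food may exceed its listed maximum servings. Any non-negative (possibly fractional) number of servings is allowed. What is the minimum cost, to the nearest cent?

Cost per mg of potassium: milk $0.0008, peanut butter $0.0021, sunflower seeds $0.0021, broccoli $0.0027, cottage cheese $0.0058.
Take 2.973 servings of milk: +1121.0 mg potassium for $0.89 (total $0.89, still need 0.0 mg).
Filling from the cheapest source first is optimal under one linear minimum: $0.89.

$0.89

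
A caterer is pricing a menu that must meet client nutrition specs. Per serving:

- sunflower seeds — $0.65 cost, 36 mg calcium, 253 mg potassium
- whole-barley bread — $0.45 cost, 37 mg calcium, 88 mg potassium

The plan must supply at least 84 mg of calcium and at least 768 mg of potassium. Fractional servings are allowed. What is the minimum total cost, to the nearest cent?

Minimising a linear cost over {calcium ≥ 84, potassium ≥ 768, servings ≥ 0} — the optimum is at a vertex, using one or two foods.
sunflower seeds only: max(84/36, 768/253) = 3.036 servings → $1.97.
whole-barley bread only: max(84/37, 768/88) = 8.727 servings → $3.93.
sunflower seeds + whole-barley bread: intersection lies outside the first quadrant.
So the least-cost plan costs $1.97.

$1.97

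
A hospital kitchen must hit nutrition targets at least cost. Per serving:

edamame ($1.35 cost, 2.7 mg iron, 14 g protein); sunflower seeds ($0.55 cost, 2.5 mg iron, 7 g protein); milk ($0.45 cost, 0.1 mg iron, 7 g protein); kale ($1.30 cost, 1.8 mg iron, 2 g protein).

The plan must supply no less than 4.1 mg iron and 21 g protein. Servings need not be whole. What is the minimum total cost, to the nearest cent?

$1.51

With two linear requirements the optimum uses one or two foods; enumerate the corners.
edamame only: max(4.1/2.7, 21/14) = 1.519 servings → $2.05.
sunflower seeds only: max(4.1/2.5, 21/7) = 3 servings → $1.65.
milk only: max(4.1/0.1, 21/7) = 41 servings → $18.45.
kale only: max(4.1/1.8, 21/2) = 10.5 servings → $13.65.
edamame + sunflower seeds with both tight: 1.478 servings and 0.04348 servings → $2.02.
edamame + milk with both targets exact would need a negative amount; discard.
edamame + kale with both tight: 1.495 servings and 0.03535 servings → $2.06.
sunflower seeds + milk with both tight: 1.583 servings and 1.417 servings → $1.51.
sunflower seeds + kale: the both-tight solution has a negative serving — not a feasible corner.
milk + kale with both tight: 2.387 servings and 2.145 servings → $3.86.
So the least-cost plan costs $1.51.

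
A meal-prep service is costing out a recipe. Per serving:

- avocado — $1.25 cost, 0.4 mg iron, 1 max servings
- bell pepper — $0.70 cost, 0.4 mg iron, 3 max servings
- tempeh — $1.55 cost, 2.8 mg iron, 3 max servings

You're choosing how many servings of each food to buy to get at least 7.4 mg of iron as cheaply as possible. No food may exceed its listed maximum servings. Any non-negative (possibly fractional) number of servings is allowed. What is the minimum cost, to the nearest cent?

$4.10

Cost per mg of iron: tempeh $0.5536, bell pepper $1.7500, avocado $3.1250.
Take 2.643 servings of tempeh: +7.4 mg iron for $4.10 (total $4.10, still need 0.0 mg).
Filling from the cheapest source first is optimal under one linear minimum: $4.10.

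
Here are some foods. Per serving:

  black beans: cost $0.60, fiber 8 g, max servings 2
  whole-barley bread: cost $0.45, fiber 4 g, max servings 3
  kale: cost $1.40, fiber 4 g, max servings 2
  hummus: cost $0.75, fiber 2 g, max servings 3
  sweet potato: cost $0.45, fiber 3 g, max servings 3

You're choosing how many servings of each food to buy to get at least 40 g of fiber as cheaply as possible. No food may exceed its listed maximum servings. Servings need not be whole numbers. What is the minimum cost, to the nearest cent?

Cost per g of fiber: black beans $0.0750, whole-barley bread $0.1125, sweet potato $0.1500, kale $0.3500, hummus $0.3750.
Take 2 servings of black beans: +16.0 g fiber for $1.20 (total $1.20, still need 24.0 g).
Take 3 servings of whole-barley bread: +12.0 g fiber for $1.35 (total $2.55, still need 12.0 g).
Take 3 servings of sweet potato: +9.0 g fiber for $1.35 (total $3.90, still need 3.0 g).
Take 0.75 servings of kale: +3.0 g fiber for $1.05 (total $4.95, still need 0.0 g).
Greedy by cheapest-per-g is optimal for a single linear constraint, so the minimum cost is $4.95.

$4.95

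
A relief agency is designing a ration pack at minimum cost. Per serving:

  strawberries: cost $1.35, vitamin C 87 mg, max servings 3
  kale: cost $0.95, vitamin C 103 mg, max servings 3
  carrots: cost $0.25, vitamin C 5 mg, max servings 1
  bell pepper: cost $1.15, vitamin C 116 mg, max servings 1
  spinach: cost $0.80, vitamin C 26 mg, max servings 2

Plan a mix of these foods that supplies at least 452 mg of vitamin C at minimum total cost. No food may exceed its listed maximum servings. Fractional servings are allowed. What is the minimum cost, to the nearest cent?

$4.42

Cost per mg of vitamin C: kale $0.0092, bell pepper $0.0099, strawberries $0.0155, spinach $0.0308, carrots $0.0500.
Take 3 servings of kale: +309.0 mg vitamin C for $2.85 (total $2.85, still need 143.0 mg).
Take 1 serving of bell pepper: +116.0 mg vitamin C for $1.15 (total $4.00, still need 27.0 mg).
Take 0.3103 servings of strawberries: +27.0 mg vitamin C for $0.42 (total $4.42, still need 0.0 mg).
Greedy by cheapest-per-mg is optimal for a single linear constraint, so the minimum cost is $4.42.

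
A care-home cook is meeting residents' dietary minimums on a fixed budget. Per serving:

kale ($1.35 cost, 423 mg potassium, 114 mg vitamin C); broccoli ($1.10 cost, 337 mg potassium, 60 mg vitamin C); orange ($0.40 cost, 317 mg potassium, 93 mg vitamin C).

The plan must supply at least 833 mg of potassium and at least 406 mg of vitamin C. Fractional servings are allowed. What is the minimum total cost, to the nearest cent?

Minimising a linear cost over {potassium ≥ 833, vitamin C ≥ 406, servings ≥ 0} — the optimum is at a vertex, using one or two foods.
kale only: max(833/423, 406/114) = 3.561 servings → $4.81.
broccoli only: max(833/337, 406/60) = 6.767 servings → $7.44.
orange only: max(833/317, 406/93) = 4.366 servings → $1.75.
kale + broccoli: the both-tight solution has a negative serving — not a feasible corner.
kale + orange: intersection lies outside the first quadrant.
broccoli + orange: the both-tight solution has a negative serving — not a feasible corner.
Cheapest feasible corner: $1.75.

$1.75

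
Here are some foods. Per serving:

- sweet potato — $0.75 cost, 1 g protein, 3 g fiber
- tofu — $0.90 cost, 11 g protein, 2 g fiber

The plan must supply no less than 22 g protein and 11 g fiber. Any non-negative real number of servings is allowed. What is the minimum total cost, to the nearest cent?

sweet potato only: max(22/1, 11/3) = 22 servings → $16.50.
tofu only: max(22/11, 11/2) = 5.5 servings → $4.95.
sweet potato + tofu with both tight: 2.484 servings and 1.774 servings → $3.46.
Cheapest feasible corner: $3.46.

$3.46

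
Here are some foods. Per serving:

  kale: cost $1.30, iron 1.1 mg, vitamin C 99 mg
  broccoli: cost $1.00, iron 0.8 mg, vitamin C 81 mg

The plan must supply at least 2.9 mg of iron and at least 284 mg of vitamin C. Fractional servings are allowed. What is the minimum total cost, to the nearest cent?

$3.57

With two linear requirements the optimum uses one or two foods; enumerate the corners.
kale only: max(2.9/1.1, 284/99) = 2.869 servings → $3.73.
broccoli only: max(2.9/0.8, 284/81) = 3.625 servings → $3.62.
kale + broccoli with both tight: 0.7778 servings and 2.556 servings → $3.57.
The minimum over all feasible corners is $3.57.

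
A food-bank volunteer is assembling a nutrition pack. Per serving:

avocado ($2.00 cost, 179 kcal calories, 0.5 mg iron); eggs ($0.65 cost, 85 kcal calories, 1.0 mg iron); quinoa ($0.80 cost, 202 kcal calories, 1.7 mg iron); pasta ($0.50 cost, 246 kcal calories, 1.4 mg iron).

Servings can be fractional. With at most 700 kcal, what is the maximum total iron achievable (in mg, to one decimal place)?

Iron per kcal: eggs 0.01176, quinoa 0.008416, pasta 0.005691, avocado 0.002793.
With no serving limits, spend the whole calories allowance on eggs: 700 kcal / 85 kcal × 1.0 mg = 8.2 mg.

8.2 mg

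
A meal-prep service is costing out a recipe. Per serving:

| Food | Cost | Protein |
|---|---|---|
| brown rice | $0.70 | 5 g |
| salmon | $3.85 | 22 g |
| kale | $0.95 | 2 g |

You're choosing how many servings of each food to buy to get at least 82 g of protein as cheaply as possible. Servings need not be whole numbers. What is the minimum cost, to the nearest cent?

$11.48

Cost per g of protein: brown rice $0.1400, salmon $0.1750, kale $0.4750.
With no serving limits, use only brown rice: 82 g / 5 g = 16.4 servings × $0.70 = $11.48.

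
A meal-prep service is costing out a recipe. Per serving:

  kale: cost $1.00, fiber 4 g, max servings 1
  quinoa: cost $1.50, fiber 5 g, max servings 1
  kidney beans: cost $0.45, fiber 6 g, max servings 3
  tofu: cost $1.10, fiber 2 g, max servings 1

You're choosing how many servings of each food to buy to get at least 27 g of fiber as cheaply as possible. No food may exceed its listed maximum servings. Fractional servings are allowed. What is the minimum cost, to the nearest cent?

Cost per g of fiber: kidney beans $0.0750, kale $0.2500, quinoa $0.3000, tofu $0.5500.
Take 3 servings of kidney beans: +18.0 g fiber for $1.35 (total $1.35, still need 9.0 g).
Take 1 serving of kale: +4.0 g fiber for $1.00 (total $2.35, still need 5.0 g).
Take 1 serving of quinoa: +5.0 g fiber for $1.50 (total $3.85, still need 0.0 g).
Greedy by cheapest-per-g is optimal for a single linear constraint, so the minimum cost is $3.85.

$3.85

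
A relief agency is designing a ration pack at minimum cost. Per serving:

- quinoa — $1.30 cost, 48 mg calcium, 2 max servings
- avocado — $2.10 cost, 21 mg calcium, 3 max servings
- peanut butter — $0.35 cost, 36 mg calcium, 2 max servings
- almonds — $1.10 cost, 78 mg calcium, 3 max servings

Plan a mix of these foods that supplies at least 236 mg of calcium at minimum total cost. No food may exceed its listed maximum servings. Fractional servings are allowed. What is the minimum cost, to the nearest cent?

Cost per mg of calcium: peanut butter $0.0097, almonds $0.0141, quinoa $0.0271, avocado $0.1000.
Take 2 servings of peanut butter: +72.0 mg calcium for $0.70 (total $0.70, still need 164.0 mg).
Take 2.103 servings of almonds: +164.0 mg calcium for $2.31 (total $3.01, still need 0.0 mg).
Filling from the cheapest source first is optimal under one linear minimum: $3.01.

$3.01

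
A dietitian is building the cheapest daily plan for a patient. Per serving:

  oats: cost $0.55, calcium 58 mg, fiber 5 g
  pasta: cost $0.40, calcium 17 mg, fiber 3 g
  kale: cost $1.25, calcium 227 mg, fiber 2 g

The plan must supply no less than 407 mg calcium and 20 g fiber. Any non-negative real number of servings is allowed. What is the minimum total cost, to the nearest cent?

For a min-cost LP with two ≥-constraints, a basic feasible solution has at most two positive variables.
oats only: max(407/58, 20/5) = 7.017 servings → $3.86.
pasta only: max(407/17, 20/3) = 23.94 servings → $9.58.
kale only: max(407/227, 20/2) = 10 servings → $12.50.
oats + pasta: intersection lies outside the first quadrant.
oats + kale with both tight: 3.657 servings and 0.8587 servings → $3.08.
pasta + kale with both tight: 5.759 servings and 1.362 servings → $4.01.
The minimum over all feasible corners is $3.08.

$3.08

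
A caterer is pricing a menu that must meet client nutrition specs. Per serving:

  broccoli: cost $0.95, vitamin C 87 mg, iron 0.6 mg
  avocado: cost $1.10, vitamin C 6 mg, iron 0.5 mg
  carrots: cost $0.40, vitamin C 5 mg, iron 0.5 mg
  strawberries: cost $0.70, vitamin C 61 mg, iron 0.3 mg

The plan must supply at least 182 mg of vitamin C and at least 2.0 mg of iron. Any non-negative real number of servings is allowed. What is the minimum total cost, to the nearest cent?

$2.54

Check every corner: each single food scaled to meet both minima, and each pair solved so both constraints bind.
broccoli only: max(182/87, 2.0/0.6) = 3.333 servings → $3.17.
avocado only: max(182/6, 2.0/0.5) = 30.33 servings → $33.37.
carrots only: max(182/5, 2.0/0.5) = 36.4 servings → $14.56.
strawberries only: max(182/61, 2.0/0.3) = 6.667 servings → $4.67.
broccoli + avocado with both tight: 1.98 servings and 1.624 servings → $3.67.
broccoli + carrots with both tight: 2 servings and 1.6 servings → $2.54.
broccoli + strawberries: the both-tight solution has a negative serving — not a feasible corner.
avocado + carrots: the both-tight solution has a negative serving — not a feasible corner.
avocado + strawberries with both tight: 2.348 servings and 2.753 servings → $4.51.
carrots + strawberries with both tight: 2.324 servings and 2.793 servings → $2.88.
Cheapest feasible corner: $2.54.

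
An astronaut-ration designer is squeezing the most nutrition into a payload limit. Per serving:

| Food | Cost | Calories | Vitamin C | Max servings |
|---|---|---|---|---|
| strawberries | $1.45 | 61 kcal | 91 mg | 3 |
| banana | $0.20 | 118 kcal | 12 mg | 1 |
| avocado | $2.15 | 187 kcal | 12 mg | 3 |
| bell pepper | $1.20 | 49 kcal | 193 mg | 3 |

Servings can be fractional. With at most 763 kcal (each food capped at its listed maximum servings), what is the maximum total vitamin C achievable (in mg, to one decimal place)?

884.2 mg

Vitamin C per kcal: bell pepper 3.939, strawberries 1.492, banana 0.1017, avocado 0.06417.
Take 3 servings of bell pepper: uses 147 kcal, +579.0 mg vitamin C (running total 579.0 mg).
Take 3 servings of strawberries: uses 183 kcal, +273.0 mg vitamin C (running total 852.0 mg).
Take 1 serving of banana: uses 118 kcal, +12.0 mg vitamin C (running total 864.0 mg).
Take 1.684 servings of avocado: uses 315 kcal, +20.2 mg vitamin C (running total 884.2 mg).
Filling greedily by vitamin C-per-kcal is optimal for one linear limit, giving 884.2 mg.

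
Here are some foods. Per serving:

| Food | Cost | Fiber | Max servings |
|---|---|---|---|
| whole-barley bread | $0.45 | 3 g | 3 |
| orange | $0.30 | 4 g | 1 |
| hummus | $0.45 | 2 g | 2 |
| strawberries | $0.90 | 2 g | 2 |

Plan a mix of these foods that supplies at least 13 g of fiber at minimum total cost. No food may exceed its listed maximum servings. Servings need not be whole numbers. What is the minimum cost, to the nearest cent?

$1.65

Cost per g of fiber: orange $0.0750, whole-barley bread $0.1500, hummus $0.2250, strawberries $0.4500.
Take 1 serving of orange: +4.0 g fiber for $0.30 (total $0.30, still need 9.0 g).
Take 3 servings of whole-barley bread: +9.0 g fiber for $1.35 (total $1.65, still need 0.0 g).
Greedy by cheapest-per-g is optimal for a single linear constraint, so the minimum cost is $1.65.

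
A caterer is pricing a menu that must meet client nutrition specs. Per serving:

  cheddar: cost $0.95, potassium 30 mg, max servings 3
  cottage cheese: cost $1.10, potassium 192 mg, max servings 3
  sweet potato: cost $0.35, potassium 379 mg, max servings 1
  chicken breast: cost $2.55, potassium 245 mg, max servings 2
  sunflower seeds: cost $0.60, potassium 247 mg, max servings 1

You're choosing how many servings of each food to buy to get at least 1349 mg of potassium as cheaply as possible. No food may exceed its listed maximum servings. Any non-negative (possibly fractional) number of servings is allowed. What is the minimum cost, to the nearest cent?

Cost per mg of potassium: sweet potato $0.0009, sunflower seeds $0.0024, cottage cheese $0.0057, chicken breast $0.0104, cheddar $0.0317.
Take 1 serving of sweet potato: +379.0 mg potassium for $0.35 (total $0.35, still need 970.0 mg).
Take 1 serving of sunflower seeds: +247.0 mg potassium for $0.60 (total $0.95, still need 723.0 mg).
Take 3 servings of cottage cheese: +576.0 mg potassium for $3.30 (total $4.25, still need 147.0 mg).
Take 0.6 servings of chicken breast: +147.0 mg potassium for $1.53 (total $5.78, still need 0.0 mg).
Filling from the cheapest source first is optimal under one linear minimum: $5.78.

$5.78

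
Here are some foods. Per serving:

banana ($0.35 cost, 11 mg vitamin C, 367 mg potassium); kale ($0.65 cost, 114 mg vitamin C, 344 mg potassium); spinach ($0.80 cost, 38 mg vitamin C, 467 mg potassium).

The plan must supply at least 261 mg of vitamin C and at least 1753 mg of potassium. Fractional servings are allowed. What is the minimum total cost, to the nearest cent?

$2.32

An LP optimum is at a vertex; with two nutrient constraints at most two foods are used. Check each candidate.
banana only: max(261/11, 1753/367) = 23.73 servings → $8.30.
kale only: max(261/114, 1753/344) = 5.096 servings → $3.31.
spinach only: max(261/38, 1753/467) = 6.868 servings → $5.49.
banana + kale with both tight: 2.892 servings and 2.01 servings → $2.32.
banana + spinach: intersection lies outside the first quadrant.
kale + spinach with both tight: 1.376 servings and 2.74 servings → $3.09.
So the least-cost plan costs $2.32.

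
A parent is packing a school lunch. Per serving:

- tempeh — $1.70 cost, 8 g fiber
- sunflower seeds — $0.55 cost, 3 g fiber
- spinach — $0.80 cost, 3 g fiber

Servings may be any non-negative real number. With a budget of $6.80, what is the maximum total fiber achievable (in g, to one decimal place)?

Fiber per dollar: sunflower seeds 5.455, tempeh 4.706, spinach 3.75.
With no serving limits, spend the whole cost allowance on sunflower seeds: $6.80 / $0.55 × 3 g = 37.1 g.

37.1 g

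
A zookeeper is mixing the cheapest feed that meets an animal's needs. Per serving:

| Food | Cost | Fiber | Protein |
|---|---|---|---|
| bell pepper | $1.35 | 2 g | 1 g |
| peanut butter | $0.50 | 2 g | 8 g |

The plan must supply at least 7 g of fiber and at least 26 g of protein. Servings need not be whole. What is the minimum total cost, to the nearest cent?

A basic optimal solution has at most two foods positive. Try each food alone and each pair with both targets met exactly.
bell pepper only: max(7/2, 26/1) = 26 servings → $35.10.
peanut butter only: max(7/2, 26/8) = 3.5 servings → $1.75.
bell pepper + peanut butter with both tight: 0.2857 servings and 3.214 servings → $1.99.
The minimum over all feasible corners is $1.75.

$1.75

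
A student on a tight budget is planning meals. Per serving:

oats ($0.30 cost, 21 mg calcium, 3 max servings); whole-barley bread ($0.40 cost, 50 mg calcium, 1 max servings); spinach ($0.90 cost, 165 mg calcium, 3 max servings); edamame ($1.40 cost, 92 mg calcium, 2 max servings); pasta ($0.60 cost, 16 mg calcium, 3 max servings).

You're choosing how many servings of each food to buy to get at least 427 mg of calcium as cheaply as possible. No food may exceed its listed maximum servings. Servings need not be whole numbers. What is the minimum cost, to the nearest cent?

Cost per mg of calcium: spinach $0.0055, whole-barley bread $0.0080, oats $0.0143, edamame $0.0152, pasta $0.0375.
Take 2.588 servings of spinach: +427.0 mg calcium for $2.33 (total $2.33, still need 0.0 mg).
Filling from the cheapest source first is optimal under one linear minimum: $2.33.

$2.33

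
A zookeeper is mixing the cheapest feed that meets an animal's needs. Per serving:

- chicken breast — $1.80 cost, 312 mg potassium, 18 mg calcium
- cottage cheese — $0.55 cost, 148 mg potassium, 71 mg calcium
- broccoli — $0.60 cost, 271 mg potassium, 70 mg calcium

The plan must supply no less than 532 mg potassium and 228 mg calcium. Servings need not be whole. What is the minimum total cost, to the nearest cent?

The cheapest plan sits at a corner of the feasible region — with two constraints it uses at most two foods.
chicken breast only: max(532/312, 228/18) = 12.67 servings → $22.80.
cottage cheese only: max(532/148, 228/71) = 3.595 servings → $1.98.
broccoli only: max(532/271, 228/70) = 3.257 servings → $1.95.
chicken breast + cottage cheese with both tight: 0.2067 servings and 3.159 servings → $2.11.
chicken breast + broccoli: the both-tight solution has a negative serving — not a feasible corner.
cottage cheese + broccoli with both tight: 2.764 servings and 0.4536 servings → $1.79.
The minimum over all feasible corners is $1.79.

$1.79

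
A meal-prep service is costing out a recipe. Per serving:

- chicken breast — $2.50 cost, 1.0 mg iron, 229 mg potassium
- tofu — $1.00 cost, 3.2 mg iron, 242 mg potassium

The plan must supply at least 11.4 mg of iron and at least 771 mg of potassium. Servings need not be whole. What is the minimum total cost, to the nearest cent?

$3.56

The cheapest plan sits at a corner of the feasible region — with two constraints it uses at most two foods.
chicken breast only: max(11.4/1.0, 771/229) = 11.4 servings → $28.50.
tofu only: max(11.4/3.2, 771/242) = 3.562 servings → $3.56.
chicken breast + tofu with both targets exact would need a negative amount; discard.
The minimum over all feasible corners is $3.56.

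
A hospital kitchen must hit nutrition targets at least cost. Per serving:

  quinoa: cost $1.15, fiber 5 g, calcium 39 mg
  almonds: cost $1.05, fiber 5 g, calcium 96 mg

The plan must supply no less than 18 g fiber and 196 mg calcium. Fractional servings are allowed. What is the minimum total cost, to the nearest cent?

$3.78

At the optimum either one food covers both requirements or two foods hit both targets exactly; no other combination can be cheaper.
quinoa only: max(18/5, 196/39) = 5.026 servings → $5.78.
almonds only: max(18/5, 196/96) = 3.6 servings → $3.78.
quinoa + almonds with both tight: 2.625 servings and 0.9754 servings → $4.04.
So the least-cost plan costs $3.78.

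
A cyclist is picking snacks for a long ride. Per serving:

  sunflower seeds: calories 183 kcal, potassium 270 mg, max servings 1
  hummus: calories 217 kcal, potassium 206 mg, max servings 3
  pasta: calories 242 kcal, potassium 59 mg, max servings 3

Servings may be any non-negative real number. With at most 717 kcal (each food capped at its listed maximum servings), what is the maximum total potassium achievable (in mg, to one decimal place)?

Potassium per kcal: sunflower seeds 1.475, hummus 0.9493, pasta 0.2438.
Take 1 serving of sunflower seeds: uses 183 kcal, +270.0 mg potassium (running total 270.0 mg).
Take 2.461 servings of hummus: uses 534 kcal, +506.9 mg potassium (running total 776.9 mg).
Filling greedily by potassium-per-kcal is optimal for one linear limit, giving 776.9 mg.

776.9 mg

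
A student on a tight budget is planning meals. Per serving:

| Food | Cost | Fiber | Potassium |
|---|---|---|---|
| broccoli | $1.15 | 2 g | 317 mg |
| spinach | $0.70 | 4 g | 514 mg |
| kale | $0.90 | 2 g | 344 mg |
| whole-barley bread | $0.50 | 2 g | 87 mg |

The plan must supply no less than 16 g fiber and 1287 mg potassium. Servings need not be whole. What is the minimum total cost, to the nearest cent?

$2.80

Two binding constraints pin down two serving amounts, so the optimal mix uses at most two foods. The candidates are each food alone (scaled to the tighter of fiber/potassium) and each pair with both constraints tight.
broccoli only: max(16/2, 1287/317) = 8 servings → $9.20.
spinach only: max(16/4, 1287/514) = 4 servings → $2.80.
kale only: max(16/2, 1287/344) = 8 servings → $7.20.
whole-barley bread only: max(16/2, 1287/87) = 14.79 servings → $7.40.
broccoli + spinach: the both-tight solution has a negative serving — not a feasible corner.
broccoli + kale: the both-tight solution has a negative serving — not a feasible corner.
broccoli + whole-barley bread with both tight: 2.57 servings and 5.43 servings → $5.67.
spinach + kale: the both-tight solution has a negative serving — not a feasible corner.
spinach + whole-barley bread with both tight: 1.738 servings and 4.524 servings → $3.48.
kale + whole-barley bread with both tight: 2.3 servings and 5.7 servings → $4.92.
So the least-cost plan costs $2.80.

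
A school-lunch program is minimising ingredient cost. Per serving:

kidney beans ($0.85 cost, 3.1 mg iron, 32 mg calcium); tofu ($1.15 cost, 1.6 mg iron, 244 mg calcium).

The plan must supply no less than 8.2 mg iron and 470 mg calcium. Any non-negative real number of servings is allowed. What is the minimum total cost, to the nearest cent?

$3.45

An LP optimum is at a vertex; with two nutrient constraints at most two foods are used. Check each candidate.
kidney beans only: max(8.2/3.1, 470/32) = 14.69 servings → $12.48.
tofu only: max(8.2/1.6, 470/244) = 5.125 servings → $5.89.
kidney beans + tofu with both tight: 1.771 servings and 1.694 servings → $3.45.
So the least-cost plan costs $3.45.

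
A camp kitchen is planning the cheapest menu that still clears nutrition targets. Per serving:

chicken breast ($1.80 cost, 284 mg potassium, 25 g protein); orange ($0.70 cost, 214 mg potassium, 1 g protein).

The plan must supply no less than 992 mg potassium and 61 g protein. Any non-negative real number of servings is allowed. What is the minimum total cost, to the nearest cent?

The cheapest plan sits at a corner of the feasible region — with two constraints it uses at most two foods.
chicken breast only: max(992/284, 61/25) = 3.493 servings → $6.29.
orange only: max(992/214, 61/1) = 61 servings → $42.70.
chicken breast + orange with both tight: 2.381 servings and 1.476 servings → $5.32.
So the least-cost plan costs $5.32.

$5.32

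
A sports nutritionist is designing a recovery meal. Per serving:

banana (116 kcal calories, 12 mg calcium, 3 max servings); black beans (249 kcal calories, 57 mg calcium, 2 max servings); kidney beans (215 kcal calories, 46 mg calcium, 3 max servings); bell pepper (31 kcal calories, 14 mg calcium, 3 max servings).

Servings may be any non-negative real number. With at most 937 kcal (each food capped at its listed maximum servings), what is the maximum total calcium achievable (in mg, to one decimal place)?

230.0 mg

Calcium per kcal: bell pepper 0.4516, black beans 0.2289, kidney beans 0.214, banana 0.1034.
Take 3 servings of bell pepper: uses 93 kcal, +42.0 mg calcium (running total 42.0 mg).
Take 2 servings of black beans: uses 498 kcal, +114.0 mg calcium (running total 156.0 mg).
Take 1.609 servings of kidney beans: uses 346 kcal, +74.0 mg calcium (running total 230.0 mg).
Filling greedily by calcium-per-kcal is optimal for one linear limit, giving 230.0 mg.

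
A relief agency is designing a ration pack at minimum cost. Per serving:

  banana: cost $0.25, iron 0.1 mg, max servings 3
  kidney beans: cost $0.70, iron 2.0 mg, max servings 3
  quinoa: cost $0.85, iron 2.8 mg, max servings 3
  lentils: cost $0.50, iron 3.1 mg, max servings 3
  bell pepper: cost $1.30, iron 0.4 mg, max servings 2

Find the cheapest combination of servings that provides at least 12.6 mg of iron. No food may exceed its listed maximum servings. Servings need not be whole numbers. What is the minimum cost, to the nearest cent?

$2.50

Cost per mg of iron: lentils $0.1613, quinoa $0.3036, kidney beans $0.3500, banana $2.5000, bell pepper $3.2500.
Take 3 servings of lentils: +9.3 mg iron for $1.50 (total $1.50, still need 3.3 mg).
Take 1.179 servings of quinoa: +3.3 mg iron for $1.00 (total $2.50, still need 0.0 mg).
Filling from the cheapest source first is optimal under one linear minimum: $2.50.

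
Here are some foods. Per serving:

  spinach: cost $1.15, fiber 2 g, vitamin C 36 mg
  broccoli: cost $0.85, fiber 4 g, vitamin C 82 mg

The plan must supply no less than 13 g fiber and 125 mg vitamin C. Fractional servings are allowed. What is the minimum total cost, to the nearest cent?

spinach only: max(13/2, 125/36) = 6.5 servings → $7.47.
broccoli only: max(13/4, 125/82) = 3.25 servings → $2.76.
spinach + broccoli with both targets exact would need a negative amount; discard.
So the least-cost plan costs $2.76.

$2.76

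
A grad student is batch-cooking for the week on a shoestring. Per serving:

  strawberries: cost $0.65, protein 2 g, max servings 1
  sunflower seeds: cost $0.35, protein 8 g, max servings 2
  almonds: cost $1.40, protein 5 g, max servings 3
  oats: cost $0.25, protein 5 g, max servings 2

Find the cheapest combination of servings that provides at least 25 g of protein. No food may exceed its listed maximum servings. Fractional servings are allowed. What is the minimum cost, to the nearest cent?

$1.15

Cost per g of protein: sunflower seeds $0.0437, oats $0.0500, almonds $0.2800, strawberries $0.3250.
Take 2 servings of sunflower seeds: +16.0 g protein for $0.70 (total $0.70, still need 9.0 g).
Take 1.8 servings of oats: +9.0 g protein for $0.45 (total $1.15, still need 0.0 g).
Greedy by cheapest-per-g is optimal for a single linear constraint, so the minimum cost is $1.15.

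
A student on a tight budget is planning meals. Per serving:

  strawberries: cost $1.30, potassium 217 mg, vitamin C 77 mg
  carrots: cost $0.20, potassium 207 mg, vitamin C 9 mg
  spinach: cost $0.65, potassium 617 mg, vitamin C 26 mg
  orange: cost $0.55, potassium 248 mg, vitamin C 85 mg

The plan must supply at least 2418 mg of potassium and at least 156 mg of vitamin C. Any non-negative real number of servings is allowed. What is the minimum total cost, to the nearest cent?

$2.55

Compare the cost at each extreme point of the feasible region.
strawberries only: max(2418/217, 156/77) = 11.14 servings → $14.49.
carrots only: max(2418/207, 156/9) = 17.33 servings → $3.47.
spinach only: max(2418/617, 156/26) = 6 servings → $3.90.
orange only: max(2418/248, 156/85) = 9.75 servings → $5.36.
strawberries + carrots with both tight: 0.7529 servings and 10.89 servings → $3.16.
strawberries + spinach with both tight: 0.7974 servings and 3.639 servings → $3.40.
strawberries + orange: intersection lies outside the first quadrant.
carrots + spinach: the both-tight solution has a negative serving — not a feasible corner.
carrots + orange with both tight: 10.86 servings and 0.6854 servings → $2.55.
spinach + orange with both tight: 3.627 servings and 0.7258 servings → $2.76.
Cheapest feasible corner: $2.55.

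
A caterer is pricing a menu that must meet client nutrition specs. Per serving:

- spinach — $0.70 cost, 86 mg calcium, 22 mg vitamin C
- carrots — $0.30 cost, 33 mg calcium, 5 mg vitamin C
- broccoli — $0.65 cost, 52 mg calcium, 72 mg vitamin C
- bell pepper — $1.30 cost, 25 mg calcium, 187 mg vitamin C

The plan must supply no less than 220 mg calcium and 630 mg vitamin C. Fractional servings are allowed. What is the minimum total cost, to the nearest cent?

$4.86

spinach only: max(220/86, 630/22) = 28.64 servings → $20.05.
carrots only: max(220/33, 630/5) = 126 servings → $37.80.
broccoli only: max(220/52, 630/72) = 8.75 servings → $5.69.
bell pepper only: max(220/25, 630/187) = 8.8 servings → $11.44.
spinach + carrots with both targets exact would need a negative amount; discard.
spinach + broccoli: the both-tight solution has a negative serving — not a feasible corner.
spinach + bell pepper with both tight: 1.635 servings and 3.177 servings → $5.27.
carrots + broccoli: the both-tight solution has a negative serving — not a feasible corner.
carrots + bell pepper with both tight: 4.199 servings and 3.257 servings → $5.49.
broccoli + bell pepper with both tight: 3.204 servings and 2.135 servings → $4.86.
Cheapest feasible corner: $4.86.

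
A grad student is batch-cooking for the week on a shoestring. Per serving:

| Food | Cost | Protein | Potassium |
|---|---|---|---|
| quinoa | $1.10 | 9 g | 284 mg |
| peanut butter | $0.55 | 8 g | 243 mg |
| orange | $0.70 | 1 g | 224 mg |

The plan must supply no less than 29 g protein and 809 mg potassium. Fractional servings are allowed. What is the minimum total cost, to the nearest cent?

A basic optimal solution has at most two foods positive. Try each food alone and each pair with both targets met exactly.
quinoa only: max(29/9, 809/284) = 3.222 servings → $3.54.
peanut butter only: max(29/8, 809/243) = 3.625 servings → $1.99.
orange only: max(29/1, 809/224) = 29 servings → $20.30.
quinoa + peanut butter with both targets exact would need a negative amount; discard.
quinoa + orange: intersection lies outside the first quadrant.
peanut butter + orange with both targets exact would need a negative amount; discard.
Cheapest feasible corner: $1.99.

$1.99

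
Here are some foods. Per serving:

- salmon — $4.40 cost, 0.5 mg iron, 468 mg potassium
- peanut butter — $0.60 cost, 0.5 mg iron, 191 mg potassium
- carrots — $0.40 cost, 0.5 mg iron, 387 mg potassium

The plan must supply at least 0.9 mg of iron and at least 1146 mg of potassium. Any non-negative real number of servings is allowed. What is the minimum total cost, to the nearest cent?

Compare the cost at each extreme point of the feasible region.
salmon only: max(0.9/0.5, 1146/468) = 2.449 servings → $10.77.
peanut butter only: max(0.9/0.5, 1146/191) = 6 servings → $3.60.
carrots only: max(0.9/0.5, 1146/387) = 2.961 servings → $1.18.
salmon + peanut butter: the both-tight solution has a negative serving — not a feasible corner.
salmon + carrots: the both-tight solution has a negative serving — not a feasible corner.
peanut butter + carrots: the both-tight solution has a negative serving — not a feasible corner.
The minimum over all feasible corners is $1.18.

$1.18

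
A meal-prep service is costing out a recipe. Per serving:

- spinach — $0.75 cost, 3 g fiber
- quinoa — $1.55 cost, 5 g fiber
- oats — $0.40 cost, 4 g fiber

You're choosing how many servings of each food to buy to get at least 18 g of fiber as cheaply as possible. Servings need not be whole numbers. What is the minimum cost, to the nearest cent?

Cost per g of fiber: oats $0.1000, spinach $0.2500, quinoa $0.3100.
With no serving limits, use only oats: 18 g / 4 g = 4.5 servings × $0.40 = $1.80.

$1.80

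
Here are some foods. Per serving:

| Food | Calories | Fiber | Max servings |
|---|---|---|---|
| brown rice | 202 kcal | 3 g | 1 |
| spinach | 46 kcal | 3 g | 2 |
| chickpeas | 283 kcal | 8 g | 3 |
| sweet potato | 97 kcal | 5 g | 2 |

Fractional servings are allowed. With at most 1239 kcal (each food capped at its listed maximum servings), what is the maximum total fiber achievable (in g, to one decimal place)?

41.5 g

Fiber per kcal: spinach 0.06522, sweet potato 0.05155, chickpeas 0.02827, brown rice 0.01485.
Take 2 servings of spinach: uses 92 kcal, +6.0 g fiber (running total 6.0 g).
Take 2 servings of sweet potato: uses 194 kcal, +10.0 g fiber (running total 16.0 g).
Take 3 servings of chickpeas: uses 849 kcal, +24.0 g fiber (running total 40.0 g).
Take 0.5149 servings of brown rice: uses 104 kcal, +1.5 g fiber (running total 41.5 g).
Greedy by best ratio exhausts the calories allowance optimally: 41.5 g.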